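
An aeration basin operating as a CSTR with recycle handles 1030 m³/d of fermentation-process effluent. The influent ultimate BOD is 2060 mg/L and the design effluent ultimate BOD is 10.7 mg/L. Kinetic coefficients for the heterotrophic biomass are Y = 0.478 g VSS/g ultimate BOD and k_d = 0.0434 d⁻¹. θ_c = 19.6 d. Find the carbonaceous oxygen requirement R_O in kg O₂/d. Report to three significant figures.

The observed yield is Y_obs = Y/(1 + k_d·θ_c) = 0.478 / (1 + 0.0434 × 19.6) = 0.478 / 1.851 = 0.2583 g VSS per g ultimate BOD removed.
ΔS = 2060 − 10.7 = 2049 mg/L, so the substrate removal rate is 1030 × 2049/1000 = 2111 kg ultimate BOD/d.
P_X = Y_obs·Q·(S₀ − S) = 0.2583 × 2111 = 545.2 kg VSS/d.
R_O = Q·(S₀ − S) − 1.42·P_X = 2111 − 1.42 × 545.2 = 1337 kg O₂/d.

R_O ≈ 1340 kg O₂/d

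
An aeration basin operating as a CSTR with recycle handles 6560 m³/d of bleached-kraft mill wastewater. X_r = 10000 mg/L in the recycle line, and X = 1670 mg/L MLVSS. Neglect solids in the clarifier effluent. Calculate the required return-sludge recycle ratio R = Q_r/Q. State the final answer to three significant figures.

R ≈ 0.200

Solids balance on the clarifier gives (1+R)X = R·X_r, so R = X/(X_r − X) = 1670 / (10000 − 1670) = 0.2005.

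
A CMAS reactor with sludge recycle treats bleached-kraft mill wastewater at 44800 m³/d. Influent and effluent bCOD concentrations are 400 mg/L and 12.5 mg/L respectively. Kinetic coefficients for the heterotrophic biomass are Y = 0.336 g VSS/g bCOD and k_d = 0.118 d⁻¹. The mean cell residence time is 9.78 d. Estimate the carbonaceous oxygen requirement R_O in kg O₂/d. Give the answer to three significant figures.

Observed yield with endogenous decay: Y_obs = Y / (1 + k_d·θ_c) = 0.336 / (1 + 0.118 × 9.78) = 0.336 / 2.154 = 0.1560 g VSS/g bCOD.
ΔS = 400 − 12.5 = 387.5 mg/L, so the substrate removal rate is 44800 × 387.5/1000 = 17360 kg bCOD/d.
Net sludge production P_X = 0.1560 × 17360 = 2708 kg VSS/d.
R_O = Q·ΔS − 1.42 P_X = 17360 − 3845 = 13515 kg O₂/d.

R_O ≈ 13500 kg O₂/d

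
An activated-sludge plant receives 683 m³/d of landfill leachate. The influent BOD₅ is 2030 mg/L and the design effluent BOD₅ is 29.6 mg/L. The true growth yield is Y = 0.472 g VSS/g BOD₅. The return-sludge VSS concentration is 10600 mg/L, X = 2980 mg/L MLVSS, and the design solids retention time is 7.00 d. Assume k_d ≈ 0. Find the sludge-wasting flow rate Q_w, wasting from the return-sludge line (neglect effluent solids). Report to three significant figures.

Q_w ≈ 60.8 m³/d

V·X = Y·Q·ΔS·θ_c gives V = 0.472 × 683 × (2030 − 29.6) × 7.00 / 2980 = 1515 m³.
θ_c = V·X/(Q_w·X_r) when wasting from the recycle, so Q_w = V·X/(θ_c·X_r) = 1515 × 2980 / (7.00 × 10600) = 60.84 m³/d.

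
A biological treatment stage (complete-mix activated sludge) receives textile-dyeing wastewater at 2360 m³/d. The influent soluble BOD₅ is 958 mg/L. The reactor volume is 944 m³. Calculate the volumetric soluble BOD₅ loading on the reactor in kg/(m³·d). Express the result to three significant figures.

L_v ≈ 2.40 kg soluble BOD₅/(m³·d)

Applied soluble BOD₅ load per unit volume = Q·S₀/V = (2360 × 958/1000)/944.0 = 2.395 kg soluble BOD₅·m⁻³·d⁻¹.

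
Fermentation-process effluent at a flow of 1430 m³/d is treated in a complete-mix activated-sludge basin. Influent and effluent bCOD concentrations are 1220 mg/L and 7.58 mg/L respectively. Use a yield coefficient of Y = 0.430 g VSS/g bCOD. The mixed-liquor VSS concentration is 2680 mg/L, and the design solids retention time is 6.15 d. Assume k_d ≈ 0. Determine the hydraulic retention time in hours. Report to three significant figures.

τ ≈ 28.7 h

With k_d = 0 the design equation reduces to V = Y Q (S₀−S) θ_c / X = 0.430 × 1430 × (1220 − 7.58) × 6.15 / 2680 = 1711 m³.
τ = V/Q = 1711/1430 = 1.196 d, or 28.71 h.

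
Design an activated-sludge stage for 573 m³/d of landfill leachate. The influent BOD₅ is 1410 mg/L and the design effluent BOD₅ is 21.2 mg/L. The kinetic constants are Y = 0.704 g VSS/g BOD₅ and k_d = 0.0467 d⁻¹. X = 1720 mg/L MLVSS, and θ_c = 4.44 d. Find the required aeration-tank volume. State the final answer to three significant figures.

Rearranging the biomass balance for a CMAS with decay, V = Y·Q·ΔS·θ_c / [X·(1+k_d θ_c)] = 0.704 × 573 × (1410 − 21.2) × 4.44 / [1720 × (1 + 0.0467 × 4.44)] = 2.49×10^6 / 2077 = 1198 m³.

V ≈ 1200 m³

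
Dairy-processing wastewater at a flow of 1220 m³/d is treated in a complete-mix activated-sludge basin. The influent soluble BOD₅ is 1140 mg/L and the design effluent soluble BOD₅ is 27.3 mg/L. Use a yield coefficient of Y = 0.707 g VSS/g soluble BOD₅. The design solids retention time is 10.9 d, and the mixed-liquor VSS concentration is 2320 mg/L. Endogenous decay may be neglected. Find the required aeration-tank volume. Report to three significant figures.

V·X = Y·Q·ΔS·θ_c gives V = 0.707 × 1220 × (1140 − 27.3) × 10.9 / 2320 = 4509 m³.

V ≈ 4510 m³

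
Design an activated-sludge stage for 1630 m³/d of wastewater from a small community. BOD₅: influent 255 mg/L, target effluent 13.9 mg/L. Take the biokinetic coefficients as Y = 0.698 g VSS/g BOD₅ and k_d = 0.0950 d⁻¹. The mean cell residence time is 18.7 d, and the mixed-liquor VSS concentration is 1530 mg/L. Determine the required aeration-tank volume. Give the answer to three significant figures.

From the SRT design equation V = Y Q (S₀−S) θ_c / [X (1 + k_d θ_c)] = 0.698 × 1630 × (255 − 13.9) × 18.7 / [1530 × (1 + 0.0950 × 18.7)] = 5.13×10^6 / 4248 = 1208 m³.

V ≈ 1210 m³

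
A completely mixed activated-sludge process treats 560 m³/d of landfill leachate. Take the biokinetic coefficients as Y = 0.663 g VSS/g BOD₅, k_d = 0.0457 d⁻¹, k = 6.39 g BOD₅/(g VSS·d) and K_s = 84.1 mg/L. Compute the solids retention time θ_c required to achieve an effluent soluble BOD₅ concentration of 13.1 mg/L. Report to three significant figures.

θ_c ≈ 1.90 d

From 1/θ_c = Y·k·S/(K_s + S) − k_d: Y·k·S/(K_s+S) = 0.663 × 6.39 × 13.1 / (84.1 + 13.1) = 0.5710 d⁻¹.
1/θ_c = 0.5710 − 0.0457 = 0.5253 d⁻¹, so θ_c = 1.904 d.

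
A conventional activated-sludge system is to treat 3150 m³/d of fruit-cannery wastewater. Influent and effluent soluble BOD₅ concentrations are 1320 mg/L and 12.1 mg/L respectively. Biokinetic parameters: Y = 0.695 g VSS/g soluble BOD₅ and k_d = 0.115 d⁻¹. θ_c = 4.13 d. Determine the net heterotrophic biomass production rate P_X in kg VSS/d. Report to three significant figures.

P_X ≈ 1940 kg VSS/d

Y_obs = Y / (1 + k_d θ_c) = 0.695 / (1 + 0.115 × 4.13) = 0.695 / 1.475 = 0.4712.
ΔS = 1320 − 12.1 = 1308 mg/L, so the substrate removal rate is 3150 × 1308/1000 = 4120 kg soluble BOD₅/d.
Net biomass production P_X = Y_obs × Q·(S₀ − S) = 0.4712 × 4120 = 1941 kg VSS/d.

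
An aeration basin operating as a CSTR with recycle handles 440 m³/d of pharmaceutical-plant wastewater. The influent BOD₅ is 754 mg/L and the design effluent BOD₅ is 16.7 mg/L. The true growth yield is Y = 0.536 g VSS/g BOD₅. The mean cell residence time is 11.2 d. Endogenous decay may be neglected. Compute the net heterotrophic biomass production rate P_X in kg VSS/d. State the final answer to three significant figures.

With endogenous decay neglected, the observed yield equals the true yield: Y_obs = Y = 0.536 g VSS/g BOD₅.
Q·(S₀ − S) = 440 × (754 − 16.7) × 10⁻³ = 324.4 kg/d removed.
Net biomass production P_X = Y_obs × Q·(S₀ − S) = 0.5360 × 324.4 = 173.9 kg VSS/d.

P_X ≈ 174 kg VSS/d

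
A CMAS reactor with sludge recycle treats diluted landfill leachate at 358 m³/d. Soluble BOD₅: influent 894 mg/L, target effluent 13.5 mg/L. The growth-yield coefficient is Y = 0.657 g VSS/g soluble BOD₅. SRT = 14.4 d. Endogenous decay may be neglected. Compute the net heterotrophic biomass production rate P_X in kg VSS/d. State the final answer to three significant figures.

Since k_d ≈ 0, Y_obs = Y = 0.657 g VSS/g soluble BOD₅.
Q·(S₀ − S) = 358 × (894 − 13.5) × 10⁻³ = 315.2 kg/d removed.
Biomass produced: P_X = Y_obs·Q·ΔS = 0.6570 × 315.2 ≈ 207.1 kg VSS/d.

P_X ≈ 207 kg VSS/d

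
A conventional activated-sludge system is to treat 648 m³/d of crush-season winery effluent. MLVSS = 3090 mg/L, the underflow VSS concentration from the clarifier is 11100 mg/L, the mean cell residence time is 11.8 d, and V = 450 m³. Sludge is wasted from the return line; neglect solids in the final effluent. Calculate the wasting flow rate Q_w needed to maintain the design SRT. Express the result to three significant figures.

θ_c = V·X/(Q_w·X_r) when wasting from the recycle, so Q_w = V·X/(θ_c·X_r) = 450.0 × 3090 / (11.8 × 11100) = 10.62 m³/d.

Q_w ≈ 10.6 m³/d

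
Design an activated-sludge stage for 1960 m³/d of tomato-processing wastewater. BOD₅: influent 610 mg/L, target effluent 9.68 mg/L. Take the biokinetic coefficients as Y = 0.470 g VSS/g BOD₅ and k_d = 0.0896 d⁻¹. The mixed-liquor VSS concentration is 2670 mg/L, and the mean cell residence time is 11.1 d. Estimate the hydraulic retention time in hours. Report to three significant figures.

Steady-state biomass mass balance: V·X·(1 + k_d·θ_c) = Y·Q·(S₀ − S)·θ_c, so V = 0.470 × 1960 × (610 − 9.68) × 11.1 / [2670 × (1 + 0.0896 × 11.1)] = 6.14×10^6 / 5325 = 1153 m³.
Hydraulic retention time τ = V/Q = 1153 / 1960 = 0.5881 d = 14.11 h.

τ ≈ 14.1 h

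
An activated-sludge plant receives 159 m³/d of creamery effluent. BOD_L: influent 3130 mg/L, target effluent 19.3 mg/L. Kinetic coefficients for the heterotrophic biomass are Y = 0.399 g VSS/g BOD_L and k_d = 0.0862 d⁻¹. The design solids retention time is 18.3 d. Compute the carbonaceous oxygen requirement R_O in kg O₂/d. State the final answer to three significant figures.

Correct the yield for decay: Y_obs = Y/(1 + k_d θ_c) = 0.399 / (1 + 0.0862 × 18.3) = 0.399 / 2.577 = 0.1548.
Substrate removed = Q·(S₀ − S) = 159 m³/d × (3130 − 19.3) g/m³ = 4.95×10^5 g/d = 494.6 kg/d.
P_X = Y_obs·Q·(S₀ − S) = 0.1548 × 494.6 = 76.57 kg VSS/d.
R_O = Q·(S₀ − S) − 1.42·P_X = 494.6 − 1.42 × 76.57 = 385.9 kg O₂/d.

R_O ≈ 386 kg O₂/d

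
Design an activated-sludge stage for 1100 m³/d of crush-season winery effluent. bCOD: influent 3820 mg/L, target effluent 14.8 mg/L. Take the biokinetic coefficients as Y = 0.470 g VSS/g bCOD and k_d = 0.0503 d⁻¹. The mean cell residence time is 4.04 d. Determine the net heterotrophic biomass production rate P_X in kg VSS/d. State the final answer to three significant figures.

Y_obs = Y / (1 + k_d θ_c) = 0.470 / (1 + 0.0503 × 4.04) = 0.470 / 1.203 = 0.3906.
Substrate removed = Q·(S₀ − S) = 1100 m³/d × (3820 − 14.8) g/m³ = 4.19×10^6 g/d = 4186 kg/d.
Net biomass production P_X = Y_obs × Q·(S₀ − S) = 0.3906 × 4186 = 1635 kg VSS/d.

P_X ≈ 1640 kg VSS/d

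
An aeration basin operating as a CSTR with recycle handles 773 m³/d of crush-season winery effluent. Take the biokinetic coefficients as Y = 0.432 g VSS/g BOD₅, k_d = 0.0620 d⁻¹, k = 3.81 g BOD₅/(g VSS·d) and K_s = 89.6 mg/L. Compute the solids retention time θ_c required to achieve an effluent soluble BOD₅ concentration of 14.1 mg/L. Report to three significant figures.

At the target effluent, Y k S/(K_s+S) = 0.432×3.81×14.1/103.7 = 0.2238 d⁻¹.
1/θ_c = 0.2238 − 0.0620 = 0.1618 d⁻¹, so θ_c = 6.181 d.

θ_c ≈ 6.18 d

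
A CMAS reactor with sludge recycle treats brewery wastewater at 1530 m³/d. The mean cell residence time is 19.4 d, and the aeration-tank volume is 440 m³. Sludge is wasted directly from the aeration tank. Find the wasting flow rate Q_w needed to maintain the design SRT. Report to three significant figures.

Q_w ≈ 22.7 m³/d

With mixed-liquor wasting, θ_c = V/Q_w, so Q_w = V/θ_c = 440.0/19.4 = 22.68 m³/d.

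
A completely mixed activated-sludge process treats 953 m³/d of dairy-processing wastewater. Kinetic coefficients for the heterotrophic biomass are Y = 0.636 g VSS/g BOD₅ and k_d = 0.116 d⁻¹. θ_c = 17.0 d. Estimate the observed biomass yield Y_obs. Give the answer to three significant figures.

Y_obs ≈ 0.214 g VSS/g BOD₅

Observed yield with endogenous decay: Y_obs = Y / (1 + k_d·θ_c) = 0.636 / (1 + 0.116 × 17.0) = 0.636 / 2.972 = 0.2140 g VSS/g BOD₅.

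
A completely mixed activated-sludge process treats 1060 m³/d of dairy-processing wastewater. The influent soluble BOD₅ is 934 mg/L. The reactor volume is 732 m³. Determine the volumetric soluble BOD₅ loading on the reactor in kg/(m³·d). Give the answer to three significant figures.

L_v = Q S₀ / V = 1060 × 934 × 10⁻³ / 732.0 = 1.353 kg/(m³·d).

L_v ≈ 1.35 kg soluble BOD₅/(m³·d)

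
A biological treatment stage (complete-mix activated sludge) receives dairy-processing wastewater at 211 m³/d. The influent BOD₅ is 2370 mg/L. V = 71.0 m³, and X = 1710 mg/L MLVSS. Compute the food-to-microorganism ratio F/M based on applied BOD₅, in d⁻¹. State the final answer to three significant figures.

F/M = Q·S₀ / (V·X) = 211 × 2370 / (71.00 × 1710) = 4.119 g BOD₅·(g VSS·d)⁻¹.

F/M ≈ 4.12 d⁻¹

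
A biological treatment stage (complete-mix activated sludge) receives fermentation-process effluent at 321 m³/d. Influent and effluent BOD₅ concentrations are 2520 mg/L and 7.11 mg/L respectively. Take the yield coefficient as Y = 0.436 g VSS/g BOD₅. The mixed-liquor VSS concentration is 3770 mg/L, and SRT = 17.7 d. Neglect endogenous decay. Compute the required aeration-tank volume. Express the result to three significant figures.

V ≈ 1650 m³

Biomass mass balance (decay neglected): V·X = Y·Q·(S₀ − S)·θ_c, so V = 0.436 × 321 × (2520 − 7.11) × 17.7 / 3770 = 1651 m³.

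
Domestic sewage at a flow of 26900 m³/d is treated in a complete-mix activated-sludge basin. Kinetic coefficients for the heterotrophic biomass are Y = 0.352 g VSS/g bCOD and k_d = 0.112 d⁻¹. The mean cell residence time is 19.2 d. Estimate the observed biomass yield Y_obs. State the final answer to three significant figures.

Y_obs ≈ 0.112 g VSS/g bCOD

The observed yield is Y_obs = Y/(1 + k_d·θ_c) = 0.352 / (1 + 0.112 × 19.2) = 0.352 / 3.150 = 0.1117 g VSS per g bCOD removed.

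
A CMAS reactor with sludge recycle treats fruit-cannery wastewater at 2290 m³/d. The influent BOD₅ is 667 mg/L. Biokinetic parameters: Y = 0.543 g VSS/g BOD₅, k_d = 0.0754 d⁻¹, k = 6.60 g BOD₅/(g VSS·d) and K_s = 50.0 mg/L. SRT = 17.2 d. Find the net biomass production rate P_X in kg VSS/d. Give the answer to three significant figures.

P_X ≈ 360 kg VSS/d

From the Monod/SRT balance for a CMAS, S = K_s·(1+k_d θ_c)/[θ_c·(Y k − k_d) − 1] = 50.0 × (1 + 0.0754 × 17.2) / [17.2 × (0.543 × 6.60 − 0.0754) − 1] = 114.8 / 59.34 = 1.935 mg/L.
Observed yield with endogenous decay: Y_obs = Y / (1 + k_d·θ_c) = 0.543 / (1 + 0.0754 × 17.2) = 0.543 / 2.297 = 0.2364 g VSS/g BOD₅.
Mass of BOD₅ removed per day: Q(S₀ − S) = 2290 × 665.1 g/m³ = 1523 kg/d.
Net biomass production P_X = Y_obs × Q·(S₀ − S) = 0.2364 × 1523 = 360.0 kg VSS/d.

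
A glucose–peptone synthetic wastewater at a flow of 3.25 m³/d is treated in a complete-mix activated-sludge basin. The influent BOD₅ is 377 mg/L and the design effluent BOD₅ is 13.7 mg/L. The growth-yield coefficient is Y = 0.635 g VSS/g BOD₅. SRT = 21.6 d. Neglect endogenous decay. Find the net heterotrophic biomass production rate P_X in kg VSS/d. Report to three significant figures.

Since k_d ≈ 0, Y_obs = Y = 0.635 g VSS/g BOD₅.
Q·(S₀ − S) = 3.25 × (377 − 13.7) × 10⁻³ = 1.181 kg/d removed.
P_X = Y_obs · Q(S₀ − S) = 0.6350 × 1.181 = 0.7498 kg VSS/d.

P_X ≈ 0.750 kg VSS/d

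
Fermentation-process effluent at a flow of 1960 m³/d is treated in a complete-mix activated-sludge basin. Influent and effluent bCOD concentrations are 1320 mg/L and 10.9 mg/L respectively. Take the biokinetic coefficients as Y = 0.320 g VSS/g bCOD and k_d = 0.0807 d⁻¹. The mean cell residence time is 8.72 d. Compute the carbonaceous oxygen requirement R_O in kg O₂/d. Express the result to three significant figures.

Observed yield with endogenous decay: Y_obs = Y / (1 + k_d·θ_c) = 0.320 / (1 + 0.0807 × 8.72) = 0.320 / 1.704 = 0.1878 g VSS/g bCOD.
Q·(S₀ − S) = 1960 × (1320 − 10.9) × 10⁻³ = 2566 kg/d removed.
Biomass synthesised: P_X = Y_obs × 2566 = 481.9 kg VSS/d.
R_O = Q·(S₀ − S) − 1.42·P_X = 2566 − 1.42 × 481.9 = 1881 kg O₂/d.

R_O ≈ 1880 kg O₂/d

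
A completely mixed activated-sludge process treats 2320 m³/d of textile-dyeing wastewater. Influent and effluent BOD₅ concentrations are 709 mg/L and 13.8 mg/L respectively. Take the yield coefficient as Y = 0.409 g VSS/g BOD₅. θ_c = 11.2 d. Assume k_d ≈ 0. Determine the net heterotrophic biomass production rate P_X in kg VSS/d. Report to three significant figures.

No decay correction is needed, so Y_obs = Y = 0.409.
Q·(S₀ − S) = 2320 × (709 − 13.8) × 10⁻³ = 1613 kg/d removed.
P_X = Y_obs · Q(S₀ − S) = 0.4090 × 1613 = 659.7 kg VSS/d.

P_X ≈ 660 kg VSS/d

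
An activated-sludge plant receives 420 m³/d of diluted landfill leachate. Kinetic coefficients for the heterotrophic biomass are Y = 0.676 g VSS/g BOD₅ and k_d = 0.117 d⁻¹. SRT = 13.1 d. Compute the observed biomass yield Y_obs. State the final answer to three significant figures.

Observed yield with endogenous decay: Y_obs = Y / (1 + k_d·θ_c) = 0.676 / (1 + 0.117 × 13.1) = 0.676 / 2.533 = 0.2669 g VSS/g BOD₅.

Y_obs ≈ 0.267 g VSS/g BOD₅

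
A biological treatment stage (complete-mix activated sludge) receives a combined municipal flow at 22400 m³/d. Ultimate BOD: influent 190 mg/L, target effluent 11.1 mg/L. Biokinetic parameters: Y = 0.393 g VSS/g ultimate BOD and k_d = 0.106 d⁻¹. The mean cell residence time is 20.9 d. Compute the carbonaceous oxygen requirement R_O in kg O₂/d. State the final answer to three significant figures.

R_O ≈ 3310 kg O₂/d

The observed yield is Y_obs = Y/(1 + k_d·θ_c) = 0.393 / (1 + 0.106 × 20.9) = 0.393 / 3.215 = 0.1222 g VSS per g ultimate BOD removed.
Substrate removed = Q·(S₀ − S) = 22400 m³/d × (190 − 11.1) g/m³ = 4.01×10^6 g/d = 4007 kg/d.
Biomass synthesised: P_X = Y_obs × 4007 = 489.8 kg VSS/d.
Carbonaceous O₂ demand = substrate oxidised − cell-mass equivalent = 4007 − 1.42 × 489.8 = 3312 kg O₂/d.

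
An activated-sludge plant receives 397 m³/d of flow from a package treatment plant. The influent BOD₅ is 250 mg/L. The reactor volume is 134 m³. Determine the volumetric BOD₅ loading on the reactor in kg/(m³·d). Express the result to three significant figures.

L_v = Q S₀ / V = 397 × 250 × 10⁻³ / 134.0 = 0.7407 kg/(m³·d).

L_v ≈ 0.741 kg BOD₅/(m³·d)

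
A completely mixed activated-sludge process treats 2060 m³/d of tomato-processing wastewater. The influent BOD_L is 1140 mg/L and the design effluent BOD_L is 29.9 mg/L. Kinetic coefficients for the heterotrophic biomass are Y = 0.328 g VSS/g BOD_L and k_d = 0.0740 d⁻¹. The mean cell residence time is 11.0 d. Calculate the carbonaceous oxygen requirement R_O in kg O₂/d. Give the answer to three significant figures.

Correct the yield for decay: Y_obs = Y/(1 + k_d θ_c) = 0.328 / (1 + 0.0740 × 11.0) = 0.328 / 1.814 = 0.1808.
Mass of BOD_L removed per day: Q(S₀ − S) = 2060 × 1110 g/m³ = 2287 kg/d.
Biomass synthesised: P_X = Y_obs × 2287 = 413.5 kg VSS/d.
R_O = Q·ΔS − 1.42 P_X = 2287 − 587.2 = 1700 kg O₂/d.

R_O ≈ 1700 kg O₂/d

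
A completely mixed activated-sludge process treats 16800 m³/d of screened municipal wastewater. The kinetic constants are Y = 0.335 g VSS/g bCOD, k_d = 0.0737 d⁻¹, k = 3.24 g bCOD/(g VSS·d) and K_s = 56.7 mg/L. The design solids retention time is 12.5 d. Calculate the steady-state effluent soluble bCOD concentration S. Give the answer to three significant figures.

S ≈ 9.35 mg/L

Effluent substrate depends only on kinetics and SRT: S = K_s(1 + k_d θ_c) / [θ_c(Yk − k_d) − 1] = 56.7 × (1 + 0.0737 × 12.5) / [12.5 × (0.335 × 3.24 − 0.0737) − 1] = 108.9 / 11.65 = 9.354 mg/L.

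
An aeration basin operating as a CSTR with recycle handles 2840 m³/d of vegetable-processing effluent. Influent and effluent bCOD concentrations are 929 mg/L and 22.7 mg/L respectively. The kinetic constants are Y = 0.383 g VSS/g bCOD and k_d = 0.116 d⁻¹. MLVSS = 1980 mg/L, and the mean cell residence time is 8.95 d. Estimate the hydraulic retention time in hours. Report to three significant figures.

Steady-state biomass mass balance: V·X·(1 + k_d·θ_c) = Y·Q·(S₀ − S)·θ_c, so V = 0.383 × 2840 × (929 − 22.7) × 8.95 / [1980 × (1 + 0.116 × 8.95)] = 8.82×10^6 / 4036 = 2186 m³.
τ = V/Q = 2186/2840 = 0.7698 d, or 18.48 h.

τ ≈ 18.5 h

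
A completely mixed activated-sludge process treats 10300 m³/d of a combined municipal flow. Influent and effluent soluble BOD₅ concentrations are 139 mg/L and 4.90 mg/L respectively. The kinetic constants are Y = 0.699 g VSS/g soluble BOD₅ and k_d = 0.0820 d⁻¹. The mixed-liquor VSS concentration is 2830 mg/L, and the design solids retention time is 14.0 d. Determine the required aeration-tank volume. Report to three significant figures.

Steady-state biomass mass balance: V·X·(1 + k_d·θ_c) = Y·Q·(S₀ − S)·θ_c, so V = 0.699 × 10300 × (139 − 4.90) × 14.0 / [2830 × (1 + 0.0820 × 14.0)] = 1.35×10^7 / 6079 = 2224 m³.

V ≈ 2220 m³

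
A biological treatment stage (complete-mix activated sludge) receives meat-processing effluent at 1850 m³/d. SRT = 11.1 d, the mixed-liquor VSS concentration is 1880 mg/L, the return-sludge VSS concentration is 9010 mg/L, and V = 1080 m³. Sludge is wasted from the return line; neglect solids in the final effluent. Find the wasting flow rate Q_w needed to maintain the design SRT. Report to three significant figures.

Wasting from the return line (neglecting effluent solids): Q_w = V·X / (θ_c·X_r) = 1080 × 1880 / (11.1 × 9010) = 20.30 m³/d.

Q_w ≈ 20.3 m³/d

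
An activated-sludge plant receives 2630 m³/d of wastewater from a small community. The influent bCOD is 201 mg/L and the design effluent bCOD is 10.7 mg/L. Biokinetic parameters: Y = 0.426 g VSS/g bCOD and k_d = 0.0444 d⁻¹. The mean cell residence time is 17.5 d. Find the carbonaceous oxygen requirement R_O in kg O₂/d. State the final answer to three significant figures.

Y_obs = Y / (1 + k_d θ_c) = 0.426 / (1 + 0.0444 × 17.5) = 0.426 / 1.777 = 0.2397.
ΔS = 201 − 10.7 = 190.3 mg/L, so the substrate removal rate is 2630 × 190.3/1000 = 500.5 kg bCOD/d.
Net sludge production P_X = 0.2397 × 500.5 = 120.0 kg VSS/d.
R_O = Q·(S₀ − S) − 1.42·P_X = 500.5 − 1.42 × 120.0 = 330.1 kg O₂/d.

R_O ≈ 330 kg O₂/d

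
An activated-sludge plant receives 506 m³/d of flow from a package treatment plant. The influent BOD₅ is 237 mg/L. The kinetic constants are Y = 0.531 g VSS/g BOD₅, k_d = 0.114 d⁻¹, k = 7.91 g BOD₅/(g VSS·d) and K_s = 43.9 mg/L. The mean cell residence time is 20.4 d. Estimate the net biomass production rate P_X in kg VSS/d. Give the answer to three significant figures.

Effluent substrate depends only on kinetics and SRT: S = K_s(1 + k_d θ_c) / [θ_c(Yk − k_d) − 1] = 43.9 × (1 + 0.114 × 20.4) / [20.4 × (0.531 × 7.91 − 0.114) − 1] = 146.0 / 82.36 = 1.773 mg/L.
The observed yield is Y_obs = Y/(1 + k_d·θ_c) = 0.531 / (1 + 0.114 × 20.4) = 0.531 / 3.326 = 0.1597 g VSS per g BOD₅ removed.
Q·(S₀ − S) = 506 × (237 − 1.77) × 10⁻³ = 119.0 kg/d removed.
Biomass produced: P_X = Y_obs·Q·ΔS = 0.1597 × 119.0 ≈ 19.00 kg VSS/d.

P_X ≈ 19.0 kg VSS/d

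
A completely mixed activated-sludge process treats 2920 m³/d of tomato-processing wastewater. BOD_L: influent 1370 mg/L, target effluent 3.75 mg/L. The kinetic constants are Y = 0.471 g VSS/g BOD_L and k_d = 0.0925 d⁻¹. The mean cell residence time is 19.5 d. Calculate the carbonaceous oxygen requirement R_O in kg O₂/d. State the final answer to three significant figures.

Correct the yield for decay: Y_obs = Y/(1 + k_d θ_c) = 0.471 / (1 + 0.0925 × 19.5) = 0.471 / 2.804 = 0.1680.
Mass of BOD_L removed per day: Q(S₀ − S) = 2920 × 1366 g/m³ = 3989 kg/d.
Biomass synthesised: P_X = Y_obs × 3989 = 670.2 kg VSS/d.
Carbonaceous O₂ demand = substrate oxidised − cell-mass equivalent = 3989 − 1.42 × 670.2 = 3038 kg O₂/d.

R_O ≈ 3040 kg O₂/d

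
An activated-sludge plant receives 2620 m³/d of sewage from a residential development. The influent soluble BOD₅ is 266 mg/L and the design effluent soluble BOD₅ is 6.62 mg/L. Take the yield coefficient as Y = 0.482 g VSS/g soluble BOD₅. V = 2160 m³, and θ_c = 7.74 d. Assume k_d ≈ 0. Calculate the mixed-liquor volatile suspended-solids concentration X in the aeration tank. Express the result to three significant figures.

Without decay, X = Y Q (S₀−S) θ_c / V = 0.482 × 2620 × (266 − 6.62) × 7.74 / 2160 = 1174 mg/L.

X ≈ 1170 mg/L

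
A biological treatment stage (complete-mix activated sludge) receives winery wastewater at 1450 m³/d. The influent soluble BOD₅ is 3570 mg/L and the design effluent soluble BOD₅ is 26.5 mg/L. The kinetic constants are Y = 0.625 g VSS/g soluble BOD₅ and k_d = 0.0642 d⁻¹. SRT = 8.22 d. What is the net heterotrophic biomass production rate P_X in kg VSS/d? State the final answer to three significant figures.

The observed yield is Y_obs = Y/(1 + k_d·θ_c) = 0.625 / (1 + 0.0642 × 8.22) = 0.625 / 1.528 = 0.4091 g VSS per g soluble BOD₅ removed.
Mass of soluble BOD₅ removed per day: Q(S₀ − S) = 1450 × 3544 g/m³ = 5138 kg/d.
Biomass produced: P_X = Y_obs·Q·ΔS = 0.4091 × 5138 ≈ 2102 kg VSS/d.

P_X ≈ 2100 kg VSS/d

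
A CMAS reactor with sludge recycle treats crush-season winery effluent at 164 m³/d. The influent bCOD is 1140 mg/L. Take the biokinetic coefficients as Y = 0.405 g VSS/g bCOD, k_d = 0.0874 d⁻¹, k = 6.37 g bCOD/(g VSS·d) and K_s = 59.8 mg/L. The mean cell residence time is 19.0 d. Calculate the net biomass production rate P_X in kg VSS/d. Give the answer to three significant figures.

P_X ≈ 28.4 kg VSS/d

Effluent substrate depends only on kinetics and SRT: S = K_s(1 + k_d θ_c) / [θ_c(Yk − k_d) − 1] = 59.8 × (1 + 0.0874 × 19.0) / [19.0 × (0.405 × 6.37 − 0.0874) − 1] = 159.1 / 46.36 = 3.432 mg/L.
Y_obs = Y / (1 + k_d θ_c) = 0.405 / (1 + 0.0874 × 19.0) = 0.405 / 2.661 = 0.1522.
Q·(S₀ − S) = 164 × (1140 − 3.43) × 10⁻³ = 186.4 kg/d removed.
Biomass produced: P_X = Y_obs·Q·ΔS = 0.1522 × 186.4 ≈ 28.37 kg VSS/d.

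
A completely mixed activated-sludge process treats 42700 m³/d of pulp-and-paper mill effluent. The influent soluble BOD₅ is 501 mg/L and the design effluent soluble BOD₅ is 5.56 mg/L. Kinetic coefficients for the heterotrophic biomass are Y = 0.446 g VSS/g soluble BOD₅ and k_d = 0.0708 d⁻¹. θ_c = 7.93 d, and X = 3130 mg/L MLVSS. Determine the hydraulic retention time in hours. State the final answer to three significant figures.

From the SRT design equation V = Y Q (S₀−S) θ_c / [X (1 + k_d θ_c)] = 0.446 × 42700 × (501 − 5.56) × 7.93 / [3130 × (1 + 0.0708 × 7.93)] = 7.48×10^7 / 4887 = 15309 m³.
Hydraulic retention time τ = V/Q = 15309 / 42700 = 0.3585 d = 8.605 h.

τ ≈ 8.60 h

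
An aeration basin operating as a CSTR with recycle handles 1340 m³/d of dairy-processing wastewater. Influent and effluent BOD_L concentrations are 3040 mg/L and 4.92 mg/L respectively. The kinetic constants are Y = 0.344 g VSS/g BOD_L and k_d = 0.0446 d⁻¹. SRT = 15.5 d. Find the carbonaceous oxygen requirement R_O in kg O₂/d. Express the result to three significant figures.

Y_obs = Y / (1 + k_d θ_c) = 0.344 / (1 + 0.0446 × 15.5) = 0.344 / 1.691 = 0.2034.
Mass of BOD_L removed per day: Q(S₀ − S) = 1340 × 3035 g/m³ = 4067 kg/d.
P_X = Y_obs·Q·(S₀ − S) = 0.2034 × 4067 = 827.2 kg VSS/d.
R_O = Q·(S₀ − S) − 1.42·P_X = 4067 − 1.42 × 827.2 = 2892 kg O₂/d.

R_O ≈ 2890 kg O₂/d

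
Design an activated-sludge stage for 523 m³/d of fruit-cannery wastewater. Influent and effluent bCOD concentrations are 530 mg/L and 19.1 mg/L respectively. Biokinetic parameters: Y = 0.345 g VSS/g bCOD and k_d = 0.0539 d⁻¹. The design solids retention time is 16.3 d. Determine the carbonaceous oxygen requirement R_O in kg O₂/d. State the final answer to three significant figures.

R_O ≈ 198 kg O₂/d

The observed yield is Y_obs = Y/(1 + k_d·θ_c) = 0.345 / (1 + 0.0539 × 16.3) = 0.345 / 1.879 = 0.1837 g VSS per g bCOD removed.
ΔS = 530 − 19.1 = 510.9 mg/L, so the substrate removal rate is 523 × 510.9/1000 = 267.2 kg bCOD/d.
Net sludge production P_X = 0.1837 × 267.2 = 49.07 kg VSS/d.
R_O = Q·ΔS − 1.42 P_X = 267.2 − 69.68 = 197.5 kg O₂/d.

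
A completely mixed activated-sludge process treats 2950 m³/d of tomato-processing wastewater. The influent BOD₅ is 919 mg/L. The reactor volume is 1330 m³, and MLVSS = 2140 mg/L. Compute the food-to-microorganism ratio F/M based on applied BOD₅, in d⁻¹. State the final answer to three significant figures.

F/M ≈ 0.953 d⁻¹

F/M = Q·S₀ / (V·X) = 2950 × 919 / (1330 × 2140) = 0.9525 g BOD₅·(g VSS·d)⁻¹.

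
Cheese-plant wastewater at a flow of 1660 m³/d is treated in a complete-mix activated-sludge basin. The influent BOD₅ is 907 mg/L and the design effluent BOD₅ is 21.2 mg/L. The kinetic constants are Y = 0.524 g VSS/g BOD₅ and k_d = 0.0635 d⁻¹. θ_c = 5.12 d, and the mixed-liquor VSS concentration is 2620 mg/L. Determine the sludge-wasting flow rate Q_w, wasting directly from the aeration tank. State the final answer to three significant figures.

Q_w ≈ 222 m³/d

From the SRT design equation V = Y Q (S₀−S) θ_c / [X (1 + k_d θ_c)] = 0.524 × 1660 × (907 − 21.2) × 5.12 / [2620 × (1 + 0.0635 × 5.12)] = 3.94×10^6 / 3472 = 1136 m³.
Wasting from the aeration tank: Q_w = V / θ_c = 1136 / 5.12 = 221.9 m³/d.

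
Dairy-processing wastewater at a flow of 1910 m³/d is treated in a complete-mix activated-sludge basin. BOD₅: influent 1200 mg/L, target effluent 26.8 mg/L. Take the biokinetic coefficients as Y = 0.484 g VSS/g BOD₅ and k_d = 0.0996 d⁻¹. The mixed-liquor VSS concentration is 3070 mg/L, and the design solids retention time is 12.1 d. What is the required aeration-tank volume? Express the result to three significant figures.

V ≈ 1940 m³

Rearranging the biomass balance for a CMAS with decay, V = Y·Q·ΔS·θ_c / [X·(1+k_d θ_c)] = 0.484 × 1910 × (1200 − 26.8) × 12.1 / [3070 × (1 + 0.0996 × 12.1)] = 1.31×10^7 / 6770 = 1938 m³.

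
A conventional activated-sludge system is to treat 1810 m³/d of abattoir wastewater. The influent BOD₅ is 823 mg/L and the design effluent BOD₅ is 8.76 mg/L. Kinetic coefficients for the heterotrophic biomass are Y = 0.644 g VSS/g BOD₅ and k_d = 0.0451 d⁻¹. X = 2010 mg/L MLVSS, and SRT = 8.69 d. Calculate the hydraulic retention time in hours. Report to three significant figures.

τ ≈ 39.1 h

From the SRT design equation V = Y Q (S₀−S) θ_c / [X (1 + k_d θ_c)] = 0.644 × 1810 × (823 − 8.76) × 8.69 / [2010 × (1 + 0.0451 × 8.69)] = 8.25×10^6 / 2798 = 2948 m³.
Hydraulic retention time τ = V/Q = 2948 / 1810 = 1.629 d = 39.09 h.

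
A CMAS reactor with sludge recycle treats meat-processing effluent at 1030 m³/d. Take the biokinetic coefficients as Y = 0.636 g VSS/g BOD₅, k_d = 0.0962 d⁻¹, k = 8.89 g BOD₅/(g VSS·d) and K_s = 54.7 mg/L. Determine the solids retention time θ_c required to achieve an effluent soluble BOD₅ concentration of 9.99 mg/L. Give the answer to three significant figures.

Specific growth rate at S = 9.99 mg/L: μ = YkS/(K_s+S) = 0.636·8.89·9.99/(54.7+9.99) = 0.8731 d⁻¹.
Then 1/θ_c = μ − k_d = 0.8731 − 0.0962 = 0.7769 d⁻¹, giving θ_c = 1.287 d.

θ_c ≈ 1.29 d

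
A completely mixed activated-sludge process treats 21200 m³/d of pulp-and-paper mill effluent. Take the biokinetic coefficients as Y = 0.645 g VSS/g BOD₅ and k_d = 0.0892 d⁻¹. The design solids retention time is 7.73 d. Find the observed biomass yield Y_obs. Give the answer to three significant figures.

Correct the yield for decay: Y_obs = Y/(1 + k_d θ_c) = 0.645 / (1 + 0.0892 × 7.73) = 0.645 / 1.690 = 0.3818.

Y_obs ≈ 0.382 g VSS/g BOD₅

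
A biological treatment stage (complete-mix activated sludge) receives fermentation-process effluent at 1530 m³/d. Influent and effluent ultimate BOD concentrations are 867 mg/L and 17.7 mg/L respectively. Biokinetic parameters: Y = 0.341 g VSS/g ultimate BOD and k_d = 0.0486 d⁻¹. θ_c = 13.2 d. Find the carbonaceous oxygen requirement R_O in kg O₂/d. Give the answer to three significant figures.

The observed yield is Y_obs = Y/(1 + k_d·θ_c) = 0.341 / (1 + 0.0486 × 13.2) = 0.341 / 1.642 = 0.2077 g VSS per g ultimate BOD removed.
Mass of ultimate BOD removed per day: Q(S₀ − S) = 1530 × 849.3 g/m³ = 1299 kg/d.
Net sludge production P_X = 0.2077 × 1299 = 269.9 kg VSS/d.
R_O = Q·(S₀ − S) − 1.42·P_X = 1299 − 1.42 × 269.9 = 916.1 kg O₂/d.

R_O ≈ 916 kg O₂/d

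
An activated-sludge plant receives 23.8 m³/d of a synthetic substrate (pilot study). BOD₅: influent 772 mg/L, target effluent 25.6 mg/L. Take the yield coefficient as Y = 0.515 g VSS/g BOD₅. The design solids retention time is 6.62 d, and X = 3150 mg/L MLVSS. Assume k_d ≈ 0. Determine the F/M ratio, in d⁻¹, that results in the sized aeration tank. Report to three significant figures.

F/M ≈ 0.303 d⁻¹

Biomass mass balance (decay neglected): V·X = Y·Q·(S₀ − S)·θ_c, so V = 0.515 × 23.8 × (772 − 25.6) × 6.62 / 3150 = 19.23 m³.
F/M = Q·S₀ / (V·X) = 23.8 × 772 / (19.23 × 3150) = 0.3034 g BOD₅·(g VSS·d)⁻¹.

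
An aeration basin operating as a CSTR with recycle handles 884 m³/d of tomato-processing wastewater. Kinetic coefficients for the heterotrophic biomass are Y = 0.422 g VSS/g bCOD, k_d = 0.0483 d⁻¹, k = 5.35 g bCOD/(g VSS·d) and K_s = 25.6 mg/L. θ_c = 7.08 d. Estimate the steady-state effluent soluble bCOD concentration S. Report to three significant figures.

S ≈ 2.35 mg/L

For a completely mixed reactor with recycle the Lawrence–McCarty relation gives S = K_s·(1 + k_d·θ_c) / [θ_c·(Y·k − k_d) − 1] = 25.6 × (1 + 0.0483 × 7.08) / [7.08 × (0.422 × 5.35 − 0.0483) − 1] = 34.35 / 14.64 = 2.346 mg/L.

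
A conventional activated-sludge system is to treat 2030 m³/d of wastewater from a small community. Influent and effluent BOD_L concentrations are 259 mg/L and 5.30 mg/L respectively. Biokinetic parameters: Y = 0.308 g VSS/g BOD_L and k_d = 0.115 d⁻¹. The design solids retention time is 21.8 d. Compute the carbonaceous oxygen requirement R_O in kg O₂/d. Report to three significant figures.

Y_obs = Y / (1 + k_d θ_c) = 0.308 / (1 + 0.115 × 21.8) = 0.308 / 3.507 = 0.08782.
Mass of BOD_L removed per day: Q(S₀ − S) = 2030 × 253.7 g/m³ = 515.0 kg/d.
Biomass synthesised: P_X = Y_obs × 515.0 = 45.23 kg VSS/d.
Carbonaceous O₂ demand = substrate oxidised − cell-mass equivalent = 515.0 − 1.42 × 45.23 = 450.8 kg O₂/d.

R_O ≈ 451 kg O₂/d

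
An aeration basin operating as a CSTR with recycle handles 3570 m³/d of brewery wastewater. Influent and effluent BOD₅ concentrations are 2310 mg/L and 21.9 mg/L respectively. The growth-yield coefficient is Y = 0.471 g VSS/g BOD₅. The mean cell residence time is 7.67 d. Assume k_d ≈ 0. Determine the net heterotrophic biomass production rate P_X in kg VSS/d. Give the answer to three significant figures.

Since k_d ≈ 0, Y_obs = Y = 0.471 g VSS/g BOD₅.
Mass of BOD₅ removed per day: Q(S₀ − S) = 3570 × 2288 g/m³ = 8169 kg/d.
So the net sludge growth is P_X = 0.4710 × 8169 = 3847 kg VSS/d.

P_X ≈ 3850 kg VSS/d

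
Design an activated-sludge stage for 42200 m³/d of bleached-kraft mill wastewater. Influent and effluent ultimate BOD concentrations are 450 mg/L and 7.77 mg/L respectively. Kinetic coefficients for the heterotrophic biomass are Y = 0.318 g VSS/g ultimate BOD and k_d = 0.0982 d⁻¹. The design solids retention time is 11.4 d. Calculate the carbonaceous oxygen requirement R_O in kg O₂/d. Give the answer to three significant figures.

Correct the yield for decay: Y_obs = Y/(1 + k_d θ_c) = 0.318 / (1 + 0.0982 × 11.4) = 0.318 / 2.119 = 0.1500.
Mass of ultimate BOD removed per day: Q(S₀ − S) = 42200 × 442.2 g/m³ = 18662 kg/d.
Net sludge production P_X = 0.1500 × 18662 = 2800 kg VSS/d.
R_O = Q·ΔS − 1.42 P_X = 18662 − 3976 = 14686 kg O₂/d.

R_O ≈ 14700 kg O₂/d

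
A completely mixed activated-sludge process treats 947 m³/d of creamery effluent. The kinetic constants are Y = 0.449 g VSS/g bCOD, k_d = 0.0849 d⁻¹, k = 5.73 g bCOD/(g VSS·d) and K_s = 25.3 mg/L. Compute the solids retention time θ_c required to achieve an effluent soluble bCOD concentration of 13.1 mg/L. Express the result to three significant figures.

At the target effluent, Y k S/(K_s+S) = 0.449×5.73×13.1/38.40 = 0.8777 d⁻¹.
1/θ_c = 0.8777 − 0.0849 = 0.7928 d⁻¹, so θ_c = 1.261 d.

θ_c ≈ 1.26 d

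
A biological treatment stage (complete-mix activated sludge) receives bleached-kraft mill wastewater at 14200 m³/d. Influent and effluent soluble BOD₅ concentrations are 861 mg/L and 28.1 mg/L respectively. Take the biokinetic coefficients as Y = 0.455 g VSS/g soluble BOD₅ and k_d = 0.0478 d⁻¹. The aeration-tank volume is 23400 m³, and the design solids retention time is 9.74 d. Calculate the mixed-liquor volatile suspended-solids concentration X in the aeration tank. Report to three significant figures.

X ≈ 1530 mg/L

From V·X·(1 + k_d·θ_c) = Y·Q·(S₀ − S)·θ_c: X = 0.455 × 14200 × (861 − 28.1) × 9.74 / [23400 × (1 + 0.0478 × 9.74)] = 1528 mg/L.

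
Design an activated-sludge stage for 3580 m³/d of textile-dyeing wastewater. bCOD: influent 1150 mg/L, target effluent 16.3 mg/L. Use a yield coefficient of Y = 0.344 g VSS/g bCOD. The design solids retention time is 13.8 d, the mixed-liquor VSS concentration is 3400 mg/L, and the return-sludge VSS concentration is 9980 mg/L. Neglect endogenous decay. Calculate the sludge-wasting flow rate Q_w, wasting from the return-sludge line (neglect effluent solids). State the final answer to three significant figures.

Q_w ≈ 140 m³/d

With k_d = 0 the design equation reduces to V = Y Q (S₀−S) θ_c / X = 0.344 × 3580 × (1150 − 16.3) × 13.8 / 3400 = 5667 m³.
Q_w = (V·X)/(θ_c X_r) = 5667 × 3400 / (13.8 × 9980) = 139.9 m³/d.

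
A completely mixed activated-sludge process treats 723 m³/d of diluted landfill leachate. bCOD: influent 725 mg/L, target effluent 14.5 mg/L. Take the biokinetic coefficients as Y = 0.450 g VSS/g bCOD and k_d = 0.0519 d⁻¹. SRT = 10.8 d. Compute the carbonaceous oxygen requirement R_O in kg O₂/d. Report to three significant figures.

Y_obs = Y / (1 + k_d θ_c) = 0.450 / (1 + 0.0519 × 10.8) = 0.450 / 1.561 = 0.2884.
Substrate removed = Q·(S₀ − S) = 723 m³/d × (725 − 14.5) g/m³ = 5.14×10^5 g/d = 513.7 kg/d.
P_X = Y_obs·Q·(S₀ − S) = 0.2884 × 513.7 = 148.1 kg VSS/d.
R_O = Q·ΔS − 1.42 P_X = 513.7 − 210.3 = 303.3 kg O₂/d.

R_O ≈ 303 kg O₂/d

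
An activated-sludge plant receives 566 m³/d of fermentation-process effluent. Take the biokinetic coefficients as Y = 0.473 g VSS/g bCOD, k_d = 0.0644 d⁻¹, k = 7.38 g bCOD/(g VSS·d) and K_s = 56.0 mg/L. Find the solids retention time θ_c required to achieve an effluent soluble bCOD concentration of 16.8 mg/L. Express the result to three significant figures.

θ_c ≈ 1.35 d

Specific growth rate at S = 16.8 mg/L: μ = YkS/(K_s+S) = 0.473·7.38·16.8/(56.0+16.8) = 0.8056 d⁻¹.
Then 1/θ_c = μ − k_d = 0.8056 − 0.0644 = 0.7412 d⁻¹, giving θ_c = 1.349 d.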